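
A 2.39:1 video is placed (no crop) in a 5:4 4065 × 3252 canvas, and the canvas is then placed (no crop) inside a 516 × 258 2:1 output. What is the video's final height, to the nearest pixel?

135 px

2.39:1 in 4065×3252: fills the width, so the video is 4065.00 × 1700.84.
Second fit — the 5:4 canvas into 516×258 spans the height: 322.50 × 258.00 (×0.0793 from 4065×3252).
The video scales with it: height 1700.84 × 0.0793 ≈ 134.94.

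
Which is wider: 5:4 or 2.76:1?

5:4 = 1.25 and 2.76; 2.76 > 1.25.

2.76:1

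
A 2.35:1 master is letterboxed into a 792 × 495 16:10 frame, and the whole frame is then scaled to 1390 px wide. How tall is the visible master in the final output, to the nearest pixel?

In the 792×495 frame the master fills the width: height = 792 / 2.350 ≈ 337.02 px.
Resizing to 1390 px wide multiplies everything by 1.7551: 337.02 → 591.49 px.

591 px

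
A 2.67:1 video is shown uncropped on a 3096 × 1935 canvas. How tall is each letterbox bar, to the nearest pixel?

2.67:1 is wider than 16:10, so it spans the full width.
That makes the image 1159.55 px tall (3096 / 2.670).
Leftover height: 1935 − 1159.55 = 775.45 px → 387.72 each side.

388 px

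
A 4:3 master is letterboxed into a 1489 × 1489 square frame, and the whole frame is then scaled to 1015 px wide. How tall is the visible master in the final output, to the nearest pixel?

761 px

In the 1489×1489 frame the master fills the width: height = 1489 × 3/4 ≈ 1116.75 px.
Scaling 1489 → 1015 is ×0.6817, so the height becomes 1116.75 × 0.6817 ≈ 761.25 px.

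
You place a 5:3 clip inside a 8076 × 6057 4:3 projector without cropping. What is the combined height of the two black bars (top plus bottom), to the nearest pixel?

1211 px

5:3 (1.667) > 4:3 (1.333), so the clip fills the width.
That makes the image 4845.60 px tall (8076 × 3/5).
Leftover height: 6057 − 4845.60 = 1211.40 px.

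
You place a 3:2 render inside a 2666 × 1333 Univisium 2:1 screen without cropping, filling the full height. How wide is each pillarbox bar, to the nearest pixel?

333 px

Content width = 1333 × 3/2 ≈ 1999.50 px.
Leftover width: 2666 − 1999.50 = 666.50 px → 333.25 each side.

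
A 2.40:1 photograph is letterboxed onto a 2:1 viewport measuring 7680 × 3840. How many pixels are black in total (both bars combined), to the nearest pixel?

4915200 pixels

2.40:1 (2.400) > 2:1 (2.000), so the photograph fills the width.
The photograph is 7680 / 2.400 ≈ 3200.0000 px tall.
Leftover height: 3840 − 3200.0000 = 640.0000 px.
That's 640.0000 × 7680 ≈ 4915200 black pixels.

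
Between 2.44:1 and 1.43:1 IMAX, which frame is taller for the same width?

1.43:1 IMAX

2.44 and 1.43; 2.44 > 1.43. The smaller width-to-height ratio is the taller frame.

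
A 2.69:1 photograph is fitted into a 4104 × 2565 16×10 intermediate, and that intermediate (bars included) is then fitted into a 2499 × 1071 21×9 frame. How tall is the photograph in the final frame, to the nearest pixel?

2.69:1 in 4104×2565: fills the width, so the photograph is 4104.00 × 1525.65.
The 16×10 canvas is height-limited in 2499×1071, giving 1713.60 × 1071.00; scale factor 0.4175.
The photograph scales with it: height 1525.65 × 0.4175 ≈ 637.03.

637 px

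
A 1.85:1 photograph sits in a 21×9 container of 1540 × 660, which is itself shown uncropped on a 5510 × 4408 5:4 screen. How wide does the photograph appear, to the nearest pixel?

4369 px

First fit — 1.85:1 into 1540×660 spans the height: 1221.00 × 660.00.
Second fit — the 21×9 canvas into 5510×4408 spans the width: 5510.00 × 2361.43 (×3.5779 from 1540×660).
So the photograph's width is 1221.00 × 3.5779 ≈ 4368.64.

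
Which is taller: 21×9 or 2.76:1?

21×9 = 2.333 and 2.76; 2.76 > 2.333. The smaller width-to-height ratio is the taller frame.

21×9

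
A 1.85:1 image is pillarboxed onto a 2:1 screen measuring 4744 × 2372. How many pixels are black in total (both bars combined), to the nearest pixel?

843958 pixels

1.85:1 is narrower than 2:1, so it spans the full height.
The image is 2372 × 1.850 ≈ 4388.2000 px wide.
Black = 4744 − 4388.2000 = 355.8000 px.
Across the 2372-px span: 355.8000 × 2372 ≈ 843958 px.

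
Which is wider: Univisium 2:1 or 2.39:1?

Univisium 2:1 = 2 and 2.39; 2.39 > 2.

2.39:1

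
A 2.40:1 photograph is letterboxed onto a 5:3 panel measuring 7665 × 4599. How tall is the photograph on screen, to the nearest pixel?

2.40:1 (2.400) > 5:3 (1.667), so the photograph fills the width.
That makes the image 3193.75 px tall (7665 / 2.400).

3194 px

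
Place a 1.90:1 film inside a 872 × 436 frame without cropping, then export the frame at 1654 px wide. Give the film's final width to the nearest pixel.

1571 px

In the 872×436 frame the film fills the height: width = 436 × 1.900 ≈ 828.40 px.
Resizing to 1654 px wide multiplies everything by 1.8968: 828.40 → 1571.30 px.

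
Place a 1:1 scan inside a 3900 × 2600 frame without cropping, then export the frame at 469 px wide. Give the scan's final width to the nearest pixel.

Fitted into 3900×2600, the scan spans the height; its width is 2600 × 1/1 ≈ 2600.00 px.
Resizing to 469 px wide multiplies everything by 0.1203: 2600.00 → 312.67 px.

313 px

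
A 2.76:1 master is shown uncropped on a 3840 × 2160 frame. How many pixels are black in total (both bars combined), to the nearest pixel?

2951791 pixels

Since 2.760 > 1.778, the master is width-limited.
The master is 3840 / 2.760 ≈ 1391.3043 px tall.
2160 − 1391.3043 = 768.6957 px of bars.
Across the 3840-px span: 768.6957 × 3840 ≈ 2951791 px.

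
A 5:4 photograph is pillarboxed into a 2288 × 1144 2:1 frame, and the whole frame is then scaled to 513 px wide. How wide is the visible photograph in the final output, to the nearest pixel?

321 px

Fitted into 2288×1144, the photograph spans the height; its width is 1144 × 5/4 ≈ 1430.00 px.
The frame scales by 513/2288 = 0.2242; 1430.00 × 0.2242 ≈ 320.62 px.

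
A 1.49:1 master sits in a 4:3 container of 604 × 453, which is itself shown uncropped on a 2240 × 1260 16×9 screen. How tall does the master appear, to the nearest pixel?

First fit — 1.49:1 into 604×453 spans the width: 604.00 × 405.37.
Second fit — the 4:3 canvas into 2240×1260 spans the height: 1680.00 × 1260.00 (×2.7815 from 604×453).
Applying the same ×2.7815: 405.37 → 1127.52.

1128 px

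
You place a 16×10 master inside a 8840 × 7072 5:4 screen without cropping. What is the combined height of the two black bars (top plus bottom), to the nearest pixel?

16×10 (1.600) > 5:4 (1.250), so the master fills the width.
Content height = 8840 × 10/16 ≈ 5525.00 px.
7072 − 5525.00 = 1547.00 px of bars.

1547 px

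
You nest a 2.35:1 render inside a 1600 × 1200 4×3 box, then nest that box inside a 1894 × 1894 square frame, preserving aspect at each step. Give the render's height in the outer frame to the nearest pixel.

806 px

First fit — 2.35:1 into 1600×1200 spans the width: 1600.00 × 680.85.
Second fit — the 4×3 canvas into 1894×1894 spans the width: 1894.00 × 1420.50 (×1.1838 from 1600×1200).
The render scales with it: height 680.85 × 1.1838 ≈ 805.96.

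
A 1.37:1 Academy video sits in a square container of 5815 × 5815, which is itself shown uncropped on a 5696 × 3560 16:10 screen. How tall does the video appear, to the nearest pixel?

Inside the 5815×5815 canvas the video is width-limited at 5815.00 × 4244.53.
square in 5696×3560: fills the height, so the intermediate becomes 3560.00 × 3560.00 — a scale of ×0.6122.
Applying the same ×0.6122: 4244.53 → 2598.54.

2599 px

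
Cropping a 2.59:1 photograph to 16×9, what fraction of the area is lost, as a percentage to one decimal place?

Going from 2.59:1 to 16×9 means cutting width while keeping height.
(1.778)/(2.590) ≈ 0.686 of the area survives, leaving 31.36% discarded.

31.4%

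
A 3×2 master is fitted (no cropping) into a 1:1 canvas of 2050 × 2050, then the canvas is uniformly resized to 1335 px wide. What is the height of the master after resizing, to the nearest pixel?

At 2050×2050 the master is width-limited, so height = 2050 × 2/3 ≈ 1366.67 px.
Scaling 2050 → 1335 is ×0.6512, so the height becomes 1366.67 × 0.6512 ≈ 890.00 px.

890 px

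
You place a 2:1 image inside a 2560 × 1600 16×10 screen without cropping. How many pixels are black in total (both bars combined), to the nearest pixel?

819200 pixels

2:1 is wider than 16×10, so it spans the full width.
The image is 2560 × 1/2 ≈ 1280.0000 px tall.
Leftover height: 1600 − 1280.0000 = 320.0000 px.
Bar area = 320.0000 × 2560 ≈ 819200 px.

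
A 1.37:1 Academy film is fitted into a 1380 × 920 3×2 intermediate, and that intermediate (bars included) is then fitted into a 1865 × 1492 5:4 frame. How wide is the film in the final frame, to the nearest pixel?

1703 px

First fit — 1.37:1 Academy into 1380×920 spans the height: 1260.40 × 920.00.
3×2 in 1865×1492: fills the width, so the intermediate becomes 1865.00 × 1243.33 — a scale of ×1.3514.
Applying the same ×1.3514: 1260.40 → 1703.37.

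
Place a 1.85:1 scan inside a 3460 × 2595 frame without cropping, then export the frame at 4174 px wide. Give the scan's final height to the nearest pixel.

At 3460×2595 the scan is width-limited, so height = 3460 / 1.850 ≈ 1870.27 px.
Resizing to 4174 px wide multiplies everything by 1.2064: 1870.27 → 2256.22 px.

2256 px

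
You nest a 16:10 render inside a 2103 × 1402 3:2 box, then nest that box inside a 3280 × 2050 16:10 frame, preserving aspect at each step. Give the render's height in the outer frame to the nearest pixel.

1922 px

First fit — 16:10 into 2103×1402 spans the width: 2103.00 × 1314.38.
Second fit — the 3:2 canvas into 3280×2050 spans the height: 3075.00 × 2050.00 (×1.4622 from 2103×1402).
Applying the same ×1.4622: 1314.38 → 1921.88.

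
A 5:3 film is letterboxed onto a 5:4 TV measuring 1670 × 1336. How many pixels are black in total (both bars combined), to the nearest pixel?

557780 pixels

Since 1.667 > 1.250, the film is width-limited.
The film is 1670 × 3/5 ≈ 1002.0000 px tall.
Black = 1336 − 1002.0000 = 334.0000 px.
Across the 1670-px span: 334.0000 × 1670 ≈ 557780 px.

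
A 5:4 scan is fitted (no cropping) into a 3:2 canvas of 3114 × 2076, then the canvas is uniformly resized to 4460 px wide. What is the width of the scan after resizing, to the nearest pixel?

Fitted into 3114×2076, the scan spans the height; its width is 2076 × 5/4 ≈ 2595.00 px.
Resizing to 4460 px wide multiplies everything by 1.4322: 2595.00 → 3716.67 px.

3717 px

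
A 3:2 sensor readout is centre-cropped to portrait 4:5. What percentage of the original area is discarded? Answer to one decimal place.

The height stays; only width is cut (since portrait 4:5 is narrower than 3:2).
Fraction kept = (0.800)/(1.500) ≈ 53.33%, so 46.67% is lost.

46.7%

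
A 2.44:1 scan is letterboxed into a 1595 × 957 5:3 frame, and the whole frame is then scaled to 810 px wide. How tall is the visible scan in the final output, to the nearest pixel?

332 px

At 1595×957 the scan is width-limited, so height = 1595 / 2.440 ≈ 653.69 px.
Resizing to 810 px wide multiplies everything by 0.5078: 653.69 → 331.97 px.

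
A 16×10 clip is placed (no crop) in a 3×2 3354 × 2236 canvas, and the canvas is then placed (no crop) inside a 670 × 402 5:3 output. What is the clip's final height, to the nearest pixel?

First fit — 16×10 into 3354×2236 spans the width: 3354.00 × 2096.25.
Second fit — the 3×2 canvas into 670×402 spans the height: 603.00 × 402.00 (×0.1798 from 3354×2236).
So the clip's height is 2096.25 × 0.1798 ≈ 376.88.

377 px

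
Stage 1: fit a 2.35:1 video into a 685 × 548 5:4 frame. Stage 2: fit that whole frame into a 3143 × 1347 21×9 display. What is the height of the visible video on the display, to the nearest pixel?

2.35:1 in 685×548: fills the width, so the video is 685.00 × 291.49.
Second fit — the 5:4 canvas into 3143×1347 spans the height: 1683.75 × 1347.00 (×2.4580 from 685×548).
Applying the same ×2.4580: 291.49 → 716.49.

716 px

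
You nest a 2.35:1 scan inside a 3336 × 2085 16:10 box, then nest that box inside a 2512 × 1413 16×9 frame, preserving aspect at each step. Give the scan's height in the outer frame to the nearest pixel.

2.35:1 in 3336×2085: fills the width, so the scan is 3336.00 × 1419.57.
16:10 in 2512×1413: fills the height, so the intermediate becomes 2260.80 × 1413.00 — a scale of ×0.6777.
The scan scales with it: height 1419.57 × 0.6777 ≈ 962.04.

962 px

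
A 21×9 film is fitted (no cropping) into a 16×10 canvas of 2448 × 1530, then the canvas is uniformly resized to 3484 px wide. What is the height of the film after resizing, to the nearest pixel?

1493 px

In the 2448×1530 frame the film fills the width: height = 2448 × 9/21 ≈ 1049.14 px.
The frame scales by 3484/2448 = 1.4232; 1049.14 × 1.4232 ≈ 1493.14 px.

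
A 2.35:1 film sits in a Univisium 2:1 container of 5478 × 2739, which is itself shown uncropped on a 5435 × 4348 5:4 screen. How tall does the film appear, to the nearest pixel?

2313 px

Inside the 5478×2739 canvas the film is width-limited at 5478.00 × 2331.06.
The Univisium 2:1 canvas is width-limited in 5435×4348, giving 5435.00 × 2717.50; scale factor 0.9922.
So the film's height is 2331.06 × 0.9922 ≈ 2312.77.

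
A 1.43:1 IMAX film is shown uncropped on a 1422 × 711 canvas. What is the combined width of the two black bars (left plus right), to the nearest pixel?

405 px

1.43:1 IMAX (1.430) < Univisium 2:1 (2.000), so the film fills the height.
The film is 711 × 1.430 ≈ 1016.73 px wide.
1422 − 1016.73 = 405.27 px of bars.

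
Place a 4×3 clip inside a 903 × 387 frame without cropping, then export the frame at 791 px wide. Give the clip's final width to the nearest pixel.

452 px

Fitted into 903×387, the clip spans the height; its width is 387 × 4/3 ≈ 516.00 px.
Scaling 903 → 791 is ×0.8760, so the width becomes 516.00 × 0.8760 ≈ 452.00 px.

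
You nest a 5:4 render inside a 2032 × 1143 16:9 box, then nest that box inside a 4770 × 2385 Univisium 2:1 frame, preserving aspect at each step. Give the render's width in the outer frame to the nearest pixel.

2981 px

5:4 in 2032×1143: fills the height, so the render is 1428.75 × 1143.00.
Second fit — the 16:9 canvas into 4770×2385 spans the height: 4240.00 × 2385.00 (×2.0866 from 2032×1143).
So the render's width is 1428.75 × 2.0866 ≈ 2981.25.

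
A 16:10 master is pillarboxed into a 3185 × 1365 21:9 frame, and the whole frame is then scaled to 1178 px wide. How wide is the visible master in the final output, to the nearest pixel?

808 px

At 3185×1365 the master is height-limited, so width = 1365 × 16/10 ≈ 2184.00 px.
The frame scales by 1178/3185 = 0.3699; 2184.00 × 0.3699 ≈ 807.77 px.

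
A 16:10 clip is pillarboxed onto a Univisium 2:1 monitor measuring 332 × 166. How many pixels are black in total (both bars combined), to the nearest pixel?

16:10 (1.600) < Univisium 2:1 (2.000), so the clip fills the height.
The clip is 166 × 16/10 ≈ 265.6000 px wide.
Leftover width: 332 − 265.6000 = 66.4000 px.
Across the 166-px span: 66.4000 × 166 ≈ 11022 px.

11022 pixels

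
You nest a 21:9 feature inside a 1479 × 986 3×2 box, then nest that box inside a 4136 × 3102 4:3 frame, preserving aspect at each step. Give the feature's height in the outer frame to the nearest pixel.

1773 px

21:9 in 1479×986: fills the width, so the feature is 1479.00 × 633.86.
Second fit — the 3×2 canvas into 4136×3102 spans the width: 4136.00 × 2757.33 (×2.7965 from 1479×986).
The feature scales with it: height 633.86 × 2.7965 ≈ 1772.57.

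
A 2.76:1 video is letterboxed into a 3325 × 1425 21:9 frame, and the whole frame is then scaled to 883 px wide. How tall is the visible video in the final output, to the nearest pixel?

In the 3325×1425 frame the video fills the width: height = 3325 / 2.760 ≈ 1204.71 px.
Scaling 3325 → 883 is ×0.2656, so the height becomes 1204.71 × 0.2656 ≈ 319.93 px.

320 px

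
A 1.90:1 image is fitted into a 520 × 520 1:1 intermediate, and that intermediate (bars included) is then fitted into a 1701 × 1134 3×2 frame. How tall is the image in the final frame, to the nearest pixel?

597 px

1.90:1 in 520×520: fills the width, so the image is 520.00 × 273.68.
1:1 in 1701×1134: fills the height, so the intermediate becomes 1134.00 × 1134.00 — a scale of ×2.1808.
The image scales with it: height 273.68 × 2.1808 ≈ 596.84.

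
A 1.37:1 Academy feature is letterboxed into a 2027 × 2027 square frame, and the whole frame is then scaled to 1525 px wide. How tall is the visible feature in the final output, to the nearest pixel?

1113 px

In the 2027×2027 frame the feature fills the width: height = 2027 / 1.370 ≈ 1479.56 px.
Resizing to 1525 px wide multiplies everything by 0.7523: 1479.56 → 1113.14 px.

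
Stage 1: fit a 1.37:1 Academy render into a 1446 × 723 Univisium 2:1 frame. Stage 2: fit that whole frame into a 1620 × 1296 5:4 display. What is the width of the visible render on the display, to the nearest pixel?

1110 px

Inside the 1446×723 canvas the render is height-limited at 990.51 × 723.00.
Second fit — the Univisium 2:1 canvas into 1620×1296 spans the width: 1620.00 × 810.00 (×1.1203 from 1446×723).
So the render's width is 990.51 × 1.1203 ≈ 1109.70.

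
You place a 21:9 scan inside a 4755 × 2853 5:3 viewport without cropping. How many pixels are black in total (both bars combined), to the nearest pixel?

21:9 (2.333) > 5:3 (1.667), so the scan fills the width.
The scan is 4755 × 9/21 ≈ 2037.8571 px tall.
2853 − 2037.8571 = 815.1429 px of bars.
That's 815.1429 × 4755 ≈ 3876004 black pixels.

3876004 pixels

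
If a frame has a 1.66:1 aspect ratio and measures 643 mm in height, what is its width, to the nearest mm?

643 × 1.660 = 1067.38.

1067 mm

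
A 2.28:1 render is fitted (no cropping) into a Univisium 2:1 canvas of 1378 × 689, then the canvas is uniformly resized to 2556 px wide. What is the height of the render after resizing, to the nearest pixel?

At 1378×689 the render is width-limited, so height = 1378 / 2.280 ≈ 604.39 px.
Scaling 1378 → 2556 is ×1.8549, so the height becomes 604.39 × 1.8549 ≈ 1121.05 px.

1121 px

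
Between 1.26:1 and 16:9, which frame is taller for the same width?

1.26 and 16:9 = 1.778; 1.778 > 1.26. The smaller width-to-height ratio is the taller frame.

1.26:1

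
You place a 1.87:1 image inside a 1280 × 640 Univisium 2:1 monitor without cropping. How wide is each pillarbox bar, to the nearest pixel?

1.87:1 is narrower than Univisium 2:1, so it spans the full height.
That makes the image 1196.80 px wide (640 × 1.870).
Black = 1280 − 1196.80 = 83.20 px, or 41.60 per bar.

42 px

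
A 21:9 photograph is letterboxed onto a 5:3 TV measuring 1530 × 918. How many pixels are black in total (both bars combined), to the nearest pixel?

401297 pixels

21:9 is wider than 5:3, so it spans the full width.
That makes the image 655.7143 px tall (1530 × 9/21).
Leftover height: 918 − 655.7143 = 262.2857 px.
Across the 1530-px span: 262.2857 × 1530 ≈ 401297 px.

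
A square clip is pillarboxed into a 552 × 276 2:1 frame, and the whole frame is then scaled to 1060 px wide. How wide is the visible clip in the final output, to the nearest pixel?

In the 552×276 frame the clip fills the height: width = 276 × 1/1 ≈ 276.00 px.
Resizing to 1060 px wide multiplies everything by 1.9203: 276.00 → 530.00 px.

530 px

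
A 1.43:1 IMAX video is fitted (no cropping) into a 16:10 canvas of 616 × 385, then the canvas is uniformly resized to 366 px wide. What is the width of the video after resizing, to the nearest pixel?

327 px

At 616×385 the video is height-limited, so width = 385 × 1.430 ≈ 550.55 px.
The frame scales by 366/616 = 0.5942; 550.55 × 0.5942 ≈ 327.11 px.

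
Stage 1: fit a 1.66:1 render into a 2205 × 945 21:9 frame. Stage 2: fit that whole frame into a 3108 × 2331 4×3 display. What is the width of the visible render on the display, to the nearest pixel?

First fit — 1.66:1 into 2205×945 spans the height: 1568.70 × 945.00.
The 21:9 canvas is width-limited in 3108×2331, giving 3108.00 × 1332.00; scale factor 1.4095.
So the render's width is 1568.70 × 1.4095 ≈ 2211.12.

2211 px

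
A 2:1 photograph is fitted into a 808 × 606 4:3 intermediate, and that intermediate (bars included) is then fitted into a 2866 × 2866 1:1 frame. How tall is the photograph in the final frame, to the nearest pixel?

1433 px

2:1 in 808×606: fills the width, so the photograph is 808.00 × 404.00.
Second fit — the 4:3 canvas into 2866×2866 spans the width: 2866.00 × 2149.50 (×3.5470 from 808×606).
The photograph scales with it: height 404.00 × 3.5470 ≈ 1433.00.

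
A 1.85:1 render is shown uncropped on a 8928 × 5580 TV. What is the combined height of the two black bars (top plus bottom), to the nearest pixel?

754 px

Since 1.850 > 1.600, the render is width-limited.
The render is 8928 / 1.850 ≈ 4825.95 px tall.
5580 − 4825.95 = 754.05 px of bars.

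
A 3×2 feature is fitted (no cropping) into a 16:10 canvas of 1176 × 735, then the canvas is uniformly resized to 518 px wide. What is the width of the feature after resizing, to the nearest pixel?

At 1176×735 the feature is height-limited, so width = 735 × 3/2 ≈ 1102.50 px.
Scaling 1176 → 518 is ×0.4405, so the width becomes 1102.50 × 0.4405 ≈ 485.62 px.

486 px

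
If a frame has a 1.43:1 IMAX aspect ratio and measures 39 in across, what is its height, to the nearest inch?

27 in

At 1.43:1 IMAX, 39 / 1.430 ≈ 27.27.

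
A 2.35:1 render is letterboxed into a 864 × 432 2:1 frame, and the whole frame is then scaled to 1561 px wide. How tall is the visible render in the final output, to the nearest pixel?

664 px

At 864×432 the render is width-limited, so height = 864 / 2.350 ≈ 367.66 px.
Resizing to 1561 px wide multiplies everything by 1.8067: 367.66 → 664.26 px.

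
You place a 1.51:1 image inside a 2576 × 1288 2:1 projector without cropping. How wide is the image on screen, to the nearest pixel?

1.51:1 is narrower than 2:1, so it spans the full height.
Content width = 1288 × 1.510 ≈ 1944.88 px.

1945 px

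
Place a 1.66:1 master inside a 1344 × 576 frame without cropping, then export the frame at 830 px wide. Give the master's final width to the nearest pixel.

590 px

Fitted into 1344×576, the master spans the height; its width is 576 × 1.660 ≈ 956.16 px.
Scaling 1344 → 830 is ×0.6176, so the width becomes 956.16 × 0.6176 ≈ 590.49 px.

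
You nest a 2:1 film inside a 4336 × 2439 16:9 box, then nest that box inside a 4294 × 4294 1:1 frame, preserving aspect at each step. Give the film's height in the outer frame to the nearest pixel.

2:1 in 4336×2439: fills the width, so the film is 4336.00 × 2168.00.
The 16:9 canvas is width-limited in 4294×4294, giving 4294.00 × 2415.38; scale factor 0.9903.
So the film's height is 2168.00 × 0.9903 ≈ 2147.00.

2147 px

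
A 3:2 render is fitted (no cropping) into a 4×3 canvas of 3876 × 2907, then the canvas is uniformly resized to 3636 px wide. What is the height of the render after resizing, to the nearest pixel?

2424 px

At 3876×2907 the render is width-limited, so height = 3876 × 2/3 ≈ 2584.00 px.
Resizing to 3636 px wide multiplies everything by 0.9381: 2584.00 → 2424.00 px.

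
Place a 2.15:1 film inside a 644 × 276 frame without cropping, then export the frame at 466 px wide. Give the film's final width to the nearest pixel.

429 px

At 644×276 the film is height-limited, so width = 276 × 2.150 ≈ 593.40 px.
Scaling 644 → 466 is ×0.7236, so the width becomes 593.40 × 0.7236 ≈ 429.39 px.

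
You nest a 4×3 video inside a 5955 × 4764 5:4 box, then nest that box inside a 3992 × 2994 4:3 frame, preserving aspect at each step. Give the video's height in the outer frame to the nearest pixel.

2807 px

4×3 in 5955×4764: fills the width, so the video is 5955.00 × 4466.25.
Second fit — the 5:4 canvas into 3992×2994 spans the height: 3742.50 × 2994.00 (×0.6285 from 5955×4764).
So the video's height is 4466.25 × 0.6285 ≈ 2806.88.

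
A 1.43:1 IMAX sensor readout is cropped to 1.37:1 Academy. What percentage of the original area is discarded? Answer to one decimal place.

4.2%

1.37:1 Academy is narrower than 1.43:1 IMAX, so the crop keeps the full height and trims the width.
Area ratio = (1.370)/(1.430) = 95.80%; the remaining 4.20% is cropped out.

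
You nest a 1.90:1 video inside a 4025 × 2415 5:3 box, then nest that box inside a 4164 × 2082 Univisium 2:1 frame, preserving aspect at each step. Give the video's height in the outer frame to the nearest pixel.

1826 px

First fit — 1.90:1 into 4025×2415 spans the width: 4025.00 × 2118.42.
The 5:3 canvas is height-limited in 4164×2082, giving 3470.00 × 2082.00; scale factor 0.8621.
Applying the same ×0.8621: 2118.42 → 1826.32.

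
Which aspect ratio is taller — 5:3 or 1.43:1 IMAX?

5:3 = 1.667 and 1.43; 1.667 > 1.43. The smaller width-to-height ratio is the taller frame.

1.43:1 IMAX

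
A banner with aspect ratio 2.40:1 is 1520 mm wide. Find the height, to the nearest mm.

633 mm

At 2.40:1, 1520 / 2.400 ≈ 633.33.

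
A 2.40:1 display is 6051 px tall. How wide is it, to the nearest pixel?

14522 px

6051 × 2.400 = 14522.40.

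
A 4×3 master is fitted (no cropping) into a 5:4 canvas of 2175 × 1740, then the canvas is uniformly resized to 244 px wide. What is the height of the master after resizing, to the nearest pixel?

183 px

Fitted into 2175×1740, the master spans the width; its height is 2175 × 3/4 ≈ 1631.25 px.
The frame scales by 244/2175 = 0.1122; 1631.25 × 0.1122 ≈ 183.00 px.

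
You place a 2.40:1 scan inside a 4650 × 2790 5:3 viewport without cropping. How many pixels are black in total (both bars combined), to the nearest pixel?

2.40:1 is wider than 5:3, so it spans the full width.
Content height = 4650 / 2.400 ≈ 1937.5000 px.
2790 − 1937.5000 = 852.5000 px of bars.
That's 852.5000 × 4650 ≈ 3964125 black pixels.

3964125 pixels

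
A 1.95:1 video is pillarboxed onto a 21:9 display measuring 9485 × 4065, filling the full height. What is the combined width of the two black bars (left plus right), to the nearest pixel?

Content width = 4065 × 1.950 ≈ 7926.75 px.
Black = 9485 − 7926.75 = 1558.25 px.

1558 px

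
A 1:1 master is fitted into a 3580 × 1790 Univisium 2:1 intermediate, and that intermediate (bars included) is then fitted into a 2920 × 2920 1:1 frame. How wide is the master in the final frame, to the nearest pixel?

First fit — 1:1 into 3580×1790 spans the height: 1790.00 × 1790.00.
Second fit — the Univisium 2:1 canvas into 2920×2920 spans the width: 2920.00 × 1460.00 (×0.8156 from 3580×1790).
So the master's width is 1790.00 × 0.8156 ≈ 1460.00.

1460 px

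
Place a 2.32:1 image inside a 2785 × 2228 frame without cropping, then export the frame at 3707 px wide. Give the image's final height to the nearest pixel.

At 2785×2228 the image is width-limited, so height = 2785 / 2.320 ≈ 1200.43 px.
Resizing to 3707 px wide multiplies everything by 1.3311: 1200.43 → 1597.84 px.

1598 px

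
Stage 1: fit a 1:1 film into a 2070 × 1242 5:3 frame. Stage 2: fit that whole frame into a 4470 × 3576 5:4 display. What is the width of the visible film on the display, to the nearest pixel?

2682 px

1:1 in 2070×1242: fills the height, so the film is 1242.00 × 1242.00.
Second fit — the 5:3 canvas into 4470×3576 spans the width: 4470.00 × 2682.00 (×2.1594 from 2070×1242).
Applying the same ×2.1594: 1242.00 → 2682.00.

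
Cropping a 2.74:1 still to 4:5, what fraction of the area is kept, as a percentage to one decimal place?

Going from 2.74:1 to 4:5 means cutting width while keeping height.
Area ratio = (0.800)/(2.740) = 29.20% retained.

29.2%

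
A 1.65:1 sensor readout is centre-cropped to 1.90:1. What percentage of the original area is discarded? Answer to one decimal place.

13.2%

The width stays; only height is cut (since 1.90:1 is wider than 1.65:1).
(1.650)/(1.900) ≈ 0.868 of the area survives, leaving 13.16% discarded.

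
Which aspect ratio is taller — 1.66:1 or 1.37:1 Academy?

1.37:1 Academy

1.66 and 1.37; 1.66 > 1.37. The smaller width-to-height ratio is the taller frame.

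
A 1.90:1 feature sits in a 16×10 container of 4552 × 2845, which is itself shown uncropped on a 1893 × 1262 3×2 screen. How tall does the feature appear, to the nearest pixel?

First fit — 1.90:1 into 4552×2845 spans the width: 4552.00 × 2395.79.
The 16×10 canvas is width-limited in 1893×1262, giving 1893.00 × 1183.12; scale factor 0.4159.
Applying the same ×0.4159: 2395.79 → 996.32.

996 px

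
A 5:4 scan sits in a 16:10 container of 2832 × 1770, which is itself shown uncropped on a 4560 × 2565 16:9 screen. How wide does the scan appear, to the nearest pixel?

Inside the 2832×1770 canvas the scan is height-limited at 2212.50 × 1770.00.
The 16:10 canvas is height-limited in 4560×2565, giving 4104.00 × 2565.00; scale factor 1.4492.
Applying the same ×1.4492: 2212.50 → 3206.25.

3206 px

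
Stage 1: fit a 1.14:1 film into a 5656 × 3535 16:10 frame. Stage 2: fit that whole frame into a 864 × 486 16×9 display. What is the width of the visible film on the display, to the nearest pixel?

554 px

1.14:1 in 5656×3535: fills the height, so the film is 4029.90 × 3535.00.
16:10 in 864×486: fills the height, so the intermediate becomes 777.60 × 486.00 — a scale of ×0.1375.
Applying the same ×0.1375: 4029.90 → 554.04.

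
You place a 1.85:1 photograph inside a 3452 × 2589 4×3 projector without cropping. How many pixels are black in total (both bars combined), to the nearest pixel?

Since 1.850 > 1.333, the photograph is width-limited.
Content height = 3452 / 1.850 ≈ 1865.9459 px.
Black = 2589 − 1865.9459 = 723.0541 px.
Bar area = 723.0541 × 3452 ≈ 2495983 px.

2495983 pixels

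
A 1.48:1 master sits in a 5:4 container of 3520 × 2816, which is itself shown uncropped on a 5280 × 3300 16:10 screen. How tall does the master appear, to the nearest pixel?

Inside the 3520×2816 canvas the master is width-limited at 3520.00 × 2378.38.
The 5:4 canvas is height-limited in 5280×3300, giving 4125.00 × 3300.00; scale factor 1.1719.
The master scales with it: height 2378.38 × 1.1719 ≈ 2787.16.

2787 px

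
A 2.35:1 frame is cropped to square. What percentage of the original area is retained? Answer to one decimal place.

square is narrower than 2.35:1, so the crop keeps the full height and trims the width.
Fraction kept = (1.000)/(2.350) ≈ 42.55%.

42.6%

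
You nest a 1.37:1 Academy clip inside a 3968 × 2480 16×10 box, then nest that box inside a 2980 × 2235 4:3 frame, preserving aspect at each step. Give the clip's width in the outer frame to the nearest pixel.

2552 px

Inside the 3968×2480 canvas the clip is height-limited at 3397.60 × 2480.00.
The 16×10 canvas is width-limited in 2980×2235, giving 2980.00 × 1862.50; scale factor 0.7510.
The clip scales with it: width 3397.60 × 0.7510 ≈ 2551.62.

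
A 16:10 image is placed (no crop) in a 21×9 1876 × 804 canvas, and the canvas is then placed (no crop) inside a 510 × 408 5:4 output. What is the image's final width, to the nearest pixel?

First fit — 16:10 into 1876×804 spans the height: 1286.40 × 804.00.
The 21×9 canvas is width-limited in 510×408, giving 510.00 × 218.57; scale factor 0.2719.
Applying the same ×0.2719: 1286.40 → 349.71.

350 px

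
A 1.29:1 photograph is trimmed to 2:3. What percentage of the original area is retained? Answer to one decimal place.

Going from 1.29:1 to 2:3 means cutting width while keeping height.
Fraction kept = (0.667)/(1.290) ≈ 51.68%.

51.7%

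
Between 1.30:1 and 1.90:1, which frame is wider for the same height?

1.90:1

1.3 and 1.9; 1.9 > 1.3.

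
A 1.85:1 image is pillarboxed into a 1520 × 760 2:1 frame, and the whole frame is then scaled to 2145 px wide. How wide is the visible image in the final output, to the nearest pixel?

1984 px

In the 1520×760 frame the image fills the height: width = 760 × 1.850 ≈ 1406.00 px.
Resizing to 2145 px wide multiplies everything by 1.4112: 1406.00 → 1984.12 px.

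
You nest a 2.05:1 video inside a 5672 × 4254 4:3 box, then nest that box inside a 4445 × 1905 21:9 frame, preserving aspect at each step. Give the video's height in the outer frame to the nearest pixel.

1239 px

Inside the 5672×4254 canvas the video is width-limited at 5672.00 × 2766.83.
The 4:3 canvas is height-limited in 4445×1905, giving 2540.00 × 1905.00; scale factor 0.4478.
The video scales with it: height 2766.83 × 0.4478 ≈ 1239.02.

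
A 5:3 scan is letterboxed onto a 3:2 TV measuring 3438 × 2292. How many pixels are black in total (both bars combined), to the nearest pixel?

787990 pixels

5:3 (1.667) > 3:2 (1.500), so the scan fills the width.
Content height = 3438 × 3/5 ≈ 2062.8000 px.
2292 − 2062.8000 = 229.2000 px of bars.
Across the 3438-px span: 229.2000 × 3438 ≈ 787990 px.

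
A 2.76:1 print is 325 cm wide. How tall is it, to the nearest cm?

118 cm

Height = 325 / 2.760 = 117.75.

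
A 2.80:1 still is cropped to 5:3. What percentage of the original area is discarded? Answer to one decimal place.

40.5%

5:3 is narrower than 2.80:1, so the crop keeps the full height and trims the width.
Area ratio = (1.667)/(2.800) = 59.52%; the remaining 40.48% is cropped out.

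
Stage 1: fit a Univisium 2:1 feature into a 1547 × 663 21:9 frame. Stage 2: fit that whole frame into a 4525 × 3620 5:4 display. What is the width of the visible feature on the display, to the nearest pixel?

First fit — Univisium 2:1 into 1547×663 spans the height: 1326.00 × 663.00.
Second fit — the 21:9 canvas into 4525×3620 spans the width: 4525.00 × 1939.29 (×2.9250 from 1547×663).
So the feature's width is 1326.00 × 2.9250 ≈ 3878.57.

3879 px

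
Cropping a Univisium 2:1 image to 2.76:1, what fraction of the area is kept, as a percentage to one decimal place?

Going from Univisium 2:1 to 2.76:1 means cutting height while keeping width.
Area ratio = (2.000)/(2.760) = 72.46% retained.

72.5%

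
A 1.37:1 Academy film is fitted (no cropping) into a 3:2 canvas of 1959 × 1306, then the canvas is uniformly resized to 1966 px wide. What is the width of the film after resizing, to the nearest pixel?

At 1959×1306 the film is height-limited, so width = 1306 × 1.370 ≈ 1789.22 px.
The frame scales by 1966/1959 = 1.0036; 1789.22 × 1.0036 ≈ 1795.61 px.

1796 px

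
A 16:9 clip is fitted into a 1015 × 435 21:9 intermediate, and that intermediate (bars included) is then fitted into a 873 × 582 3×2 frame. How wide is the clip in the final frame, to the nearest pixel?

16:9 in 1015×435: fills the height, so the clip is 773.33 × 435.00.
The 21:9 canvas is width-limited in 873×582, giving 873.00 × 374.14; scale factor 0.8601.
So the clip's width is 773.33 × 0.8601 ≈ 665.14.

665 px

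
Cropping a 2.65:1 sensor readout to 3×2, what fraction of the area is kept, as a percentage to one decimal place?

56.6%

The height stays; only width is cut (since 3×2 is narrower than 2.65:1).
Fraction kept = (1.500)/(2.650) ≈ 56.60%.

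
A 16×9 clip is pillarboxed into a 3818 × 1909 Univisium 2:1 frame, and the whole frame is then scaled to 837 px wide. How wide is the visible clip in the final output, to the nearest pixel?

744 px

At 3818×1909 the clip is height-limited, so width = 1909 × 16/9 ≈ 3393.78 px.
The frame scales by 837/3818 = 0.2192; 3393.78 × 0.2192 ≈ 744.00 px.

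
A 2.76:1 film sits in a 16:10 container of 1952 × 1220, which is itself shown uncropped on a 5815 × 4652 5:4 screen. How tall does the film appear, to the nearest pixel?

2107 px

2.76:1 in 1952×1220: fills the width, so the film is 1952.00 × 707.25.
16:10 in 5815×4652: fills the width, so the intermediate becomes 5815.00 × 3634.38 — a scale of ×2.9790.
So the film's height is 707.25 × 2.9790 ≈ 2106.88.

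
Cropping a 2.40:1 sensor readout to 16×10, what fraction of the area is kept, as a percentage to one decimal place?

66.7%

Going from 2.40:1 to 16×10 means cutting width while keeping height.
Area ratio = (1.600)/(2.400) = 66.67% retained.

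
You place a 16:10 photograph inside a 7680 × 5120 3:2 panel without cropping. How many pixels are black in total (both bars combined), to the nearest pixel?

Since 1.600 > 1.500, the photograph is width-limited.
The photograph is 7680 × 10/16 ≈ 4800.0000 px tall.
Black = 5120 − 4800.0000 = 320.0000 px.
Bar area = 320.0000 × 7680 ≈ 2457600 px.

2457600 pixels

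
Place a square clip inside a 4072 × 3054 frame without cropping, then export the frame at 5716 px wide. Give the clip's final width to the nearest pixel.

4287 px

Fitted into 4072×3054, the clip spans the height; its width is 3054 × 1/1 ≈ 3054.00 px.
Scaling 4072 → 5716 is ×1.4037, so the width becomes 3054.00 × 1.4037 ≈ 4287.00 px.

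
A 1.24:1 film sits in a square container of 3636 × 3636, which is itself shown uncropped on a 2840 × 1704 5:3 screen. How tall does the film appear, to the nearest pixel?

1374 px

Inside the 3636×3636 canvas the film is width-limited at 3636.00 × 2932.26.
The square canvas is height-limited in 2840×1704, giving 1704.00 × 1704.00; scale factor 0.4686.
So the film's height is 2932.26 × 0.4686 ≈ 1374.19.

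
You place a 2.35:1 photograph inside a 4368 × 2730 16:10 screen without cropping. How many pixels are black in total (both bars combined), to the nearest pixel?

3805736 pixels

2.35:1 is wider than 16:10, so it spans the full width.
The photograph is 4368 / 2.350 ≈ 1858.7234 px tall.
Black = 2730 − 1858.7234 = 871.2766 px.
Across the 4368-px span: 871.2766 × 4368 ≈ 3805736 px.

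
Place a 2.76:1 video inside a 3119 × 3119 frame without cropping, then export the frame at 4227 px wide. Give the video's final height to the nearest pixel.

1532 px

In the 3119×3119 frame the video fills the width: height = 3119 / 2.760 ≈ 1130.07 px.
Scaling 3119 → 4227 is ×1.3552, so the height becomes 1130.07 × 1.3552 ≈ 1531.52 px.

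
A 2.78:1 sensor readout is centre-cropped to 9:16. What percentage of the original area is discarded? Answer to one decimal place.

9:16 is narrower than 2.78:1, so the crop keeps the full height and trims the width.
Area ratio = (0.562)/(2.780) = 20.23%; the remaining 79.77% is cropped out.

79.8%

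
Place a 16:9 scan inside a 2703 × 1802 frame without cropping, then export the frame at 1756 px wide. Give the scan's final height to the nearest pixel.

At 2703×1802 the scan is width-limited, so height = 2703 × 9/16 ≈ 1520.44 px.
Resizing to 1756 px wide multiplies everything by 0.6496: 1520.44 → 987.75 px.

988 px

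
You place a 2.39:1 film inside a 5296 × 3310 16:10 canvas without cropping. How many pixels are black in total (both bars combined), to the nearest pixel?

2.39:1 is wider than 16:10, so it spans the full width.
The film is 5296 / 2.390 ≈ 2215.8996 px tall.
Leftover height: 3310 − 2215.8996 = 1094.1004 px.
That's 1094.1004 × 5296 ≈ 5794356 black pixels.

5794356 pixels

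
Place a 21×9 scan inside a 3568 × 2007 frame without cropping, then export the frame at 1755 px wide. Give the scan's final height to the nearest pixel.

752 px

Fitted into 3568×2007, the scan spans the width; its height is 3568 × 9/21 ≈ 1529.14 px.
Resizing to 1755 px wide multiplies everything by 0.4919: 1529.14 → 752.14 px.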